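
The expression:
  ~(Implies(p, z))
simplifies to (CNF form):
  p & ~z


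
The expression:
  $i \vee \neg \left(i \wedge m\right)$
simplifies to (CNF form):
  $\text{True}$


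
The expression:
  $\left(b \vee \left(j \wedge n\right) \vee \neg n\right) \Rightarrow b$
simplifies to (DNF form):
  $b \vee \left(n \wedge \neg j\right)$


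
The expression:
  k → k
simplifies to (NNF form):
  True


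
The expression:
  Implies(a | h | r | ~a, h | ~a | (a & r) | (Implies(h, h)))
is always true.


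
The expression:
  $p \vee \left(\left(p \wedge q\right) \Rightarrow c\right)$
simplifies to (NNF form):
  $\text{True}$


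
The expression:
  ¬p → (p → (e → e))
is always true.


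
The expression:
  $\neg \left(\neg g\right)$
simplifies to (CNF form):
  $g$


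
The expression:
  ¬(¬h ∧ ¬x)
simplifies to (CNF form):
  h ∨ x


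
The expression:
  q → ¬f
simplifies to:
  ¬f ∨ ¬q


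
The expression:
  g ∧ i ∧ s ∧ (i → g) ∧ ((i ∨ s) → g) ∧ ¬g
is never true.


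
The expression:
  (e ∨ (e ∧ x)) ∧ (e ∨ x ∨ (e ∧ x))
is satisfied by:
  {e: True}


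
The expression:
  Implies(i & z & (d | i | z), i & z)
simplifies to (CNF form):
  True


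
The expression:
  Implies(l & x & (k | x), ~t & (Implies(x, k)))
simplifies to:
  ~l | ~x | (k & ~t)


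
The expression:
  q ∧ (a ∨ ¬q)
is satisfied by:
  {a: True, q: True}


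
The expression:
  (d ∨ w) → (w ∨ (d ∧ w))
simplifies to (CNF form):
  w ∨ ¬d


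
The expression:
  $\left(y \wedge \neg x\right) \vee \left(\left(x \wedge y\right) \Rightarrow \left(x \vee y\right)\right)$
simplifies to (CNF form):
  $\text{True}$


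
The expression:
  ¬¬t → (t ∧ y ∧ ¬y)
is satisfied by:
  {t: False}


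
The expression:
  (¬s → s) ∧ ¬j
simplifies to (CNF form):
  s ∧ ¬j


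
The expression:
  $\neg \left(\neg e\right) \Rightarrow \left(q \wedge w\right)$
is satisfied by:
  {w: True, q: True, e: False}
  {w: True, q: False, e: False}
  {q: True, w: False, e: False}
  {w: False, q: False, e: False}
  {w: True, e: True, q: True}


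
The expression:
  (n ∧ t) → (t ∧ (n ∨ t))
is always true.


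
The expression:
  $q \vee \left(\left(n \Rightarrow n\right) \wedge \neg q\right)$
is always true.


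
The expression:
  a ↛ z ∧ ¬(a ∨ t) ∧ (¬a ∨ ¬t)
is never true.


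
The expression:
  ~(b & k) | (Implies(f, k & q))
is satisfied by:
  {q: True, k: False, b: False, f: False}
  {f: False, k: False, q: False, b: False}
  {f: True, q: True, k: False, b: False}
  {f: True, k: False, q: False, b: False}
  {b: True, q: True, f: False, k: False}
  {b: True, f: False, k: False, q: False}
  {b: True, f: True, q: True, k: False}
  {b: True, f: True, k: False, q: False}
  {q: True, k: True, b: False, f: False}
  {k: True, b: False, q: False, f: False}
  {f: True, k: True, q: True, b: False}
  {f: True, k: True, b: False, q: False}
  {q: True, k: True, b: True, f: False}
  {k: True, b: True, f: False, q: False}
  {f: True, k: True, b: True, q: True}


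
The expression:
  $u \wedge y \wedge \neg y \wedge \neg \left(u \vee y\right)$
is never true.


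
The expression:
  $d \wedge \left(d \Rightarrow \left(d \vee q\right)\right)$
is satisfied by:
  {d: True}


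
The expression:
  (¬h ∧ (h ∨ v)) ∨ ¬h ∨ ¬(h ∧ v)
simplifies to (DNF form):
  ¬h ∨ ¬v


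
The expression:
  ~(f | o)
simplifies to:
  ~f & ~o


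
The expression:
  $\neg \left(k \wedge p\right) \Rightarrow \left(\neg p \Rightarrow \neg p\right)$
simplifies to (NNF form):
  $\text{True}$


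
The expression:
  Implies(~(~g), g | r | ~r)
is always true.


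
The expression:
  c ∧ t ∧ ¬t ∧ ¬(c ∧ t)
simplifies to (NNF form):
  False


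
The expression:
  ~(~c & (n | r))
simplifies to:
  c | (~n & ~r)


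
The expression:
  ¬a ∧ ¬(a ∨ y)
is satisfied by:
  {y: False, a: False}


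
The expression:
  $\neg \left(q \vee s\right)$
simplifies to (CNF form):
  $\neg q \wedge \neg s$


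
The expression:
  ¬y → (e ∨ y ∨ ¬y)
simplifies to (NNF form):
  True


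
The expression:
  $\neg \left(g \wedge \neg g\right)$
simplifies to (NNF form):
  $\text{True}$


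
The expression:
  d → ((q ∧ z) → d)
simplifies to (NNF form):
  True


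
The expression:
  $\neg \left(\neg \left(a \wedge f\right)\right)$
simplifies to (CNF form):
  $a \wedge f$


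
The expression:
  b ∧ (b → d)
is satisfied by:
  {b: True, d: True}


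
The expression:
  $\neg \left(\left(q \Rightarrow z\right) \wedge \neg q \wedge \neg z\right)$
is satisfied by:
  {q: True, z: True}
  {q: True, z: False}
  {z: True, q: False}


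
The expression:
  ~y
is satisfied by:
  {y: False}


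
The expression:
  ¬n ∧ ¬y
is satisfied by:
  {n: False, y: False}


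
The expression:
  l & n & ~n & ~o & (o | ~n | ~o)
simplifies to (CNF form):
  False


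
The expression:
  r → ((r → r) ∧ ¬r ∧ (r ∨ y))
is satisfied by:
  {r: False}


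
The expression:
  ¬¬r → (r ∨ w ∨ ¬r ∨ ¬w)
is always true.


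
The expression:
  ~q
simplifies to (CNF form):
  ~q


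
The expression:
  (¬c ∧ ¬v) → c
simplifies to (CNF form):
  c ∨ v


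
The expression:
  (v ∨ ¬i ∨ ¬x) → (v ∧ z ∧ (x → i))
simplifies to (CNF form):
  (i ∨ ¬x) ∧ (v ∨ x) ∧ (z ∨ ¬v)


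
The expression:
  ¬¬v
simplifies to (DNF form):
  v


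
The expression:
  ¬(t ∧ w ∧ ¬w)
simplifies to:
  True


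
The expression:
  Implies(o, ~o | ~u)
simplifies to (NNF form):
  ~o | ~u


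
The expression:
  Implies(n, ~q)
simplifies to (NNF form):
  ~n | ~q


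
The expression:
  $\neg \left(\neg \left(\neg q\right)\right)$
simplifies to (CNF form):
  $\neg q$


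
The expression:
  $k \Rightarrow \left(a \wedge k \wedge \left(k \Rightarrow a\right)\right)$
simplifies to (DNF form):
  $a \vee \neg k$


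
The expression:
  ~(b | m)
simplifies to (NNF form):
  ~b & ~m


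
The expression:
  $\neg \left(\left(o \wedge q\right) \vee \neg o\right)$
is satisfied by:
  {o: True, q: False}


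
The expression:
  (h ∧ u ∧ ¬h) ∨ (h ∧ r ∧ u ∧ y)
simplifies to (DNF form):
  h ∧ r ∧ u ∧ y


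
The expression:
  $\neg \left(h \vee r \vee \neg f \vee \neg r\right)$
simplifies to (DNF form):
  $\text{False}$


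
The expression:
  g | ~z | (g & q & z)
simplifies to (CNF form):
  g | ~z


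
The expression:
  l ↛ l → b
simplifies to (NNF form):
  True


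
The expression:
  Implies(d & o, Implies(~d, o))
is always true.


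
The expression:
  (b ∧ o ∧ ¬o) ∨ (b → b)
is always true.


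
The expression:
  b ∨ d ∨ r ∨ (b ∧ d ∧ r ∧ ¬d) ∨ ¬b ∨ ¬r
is always true.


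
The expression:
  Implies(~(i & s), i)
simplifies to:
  i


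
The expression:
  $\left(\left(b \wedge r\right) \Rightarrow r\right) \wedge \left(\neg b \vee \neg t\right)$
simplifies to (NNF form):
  $\neg b \vee \neg t$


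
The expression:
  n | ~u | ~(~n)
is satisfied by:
  {n: True, u: False}
  {u: False, n: False}
  {u: True, n: True}


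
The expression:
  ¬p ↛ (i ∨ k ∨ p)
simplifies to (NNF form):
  ¬i ∧ ¬k ∧ ¬p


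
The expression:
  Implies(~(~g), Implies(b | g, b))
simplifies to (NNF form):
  b | ~g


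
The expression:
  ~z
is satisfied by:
  {z: False}


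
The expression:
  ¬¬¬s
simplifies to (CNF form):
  ¬s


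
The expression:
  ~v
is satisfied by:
  {v: False}


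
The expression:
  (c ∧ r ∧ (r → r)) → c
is always true.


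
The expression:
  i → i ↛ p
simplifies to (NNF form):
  ¬i ∨ ¬p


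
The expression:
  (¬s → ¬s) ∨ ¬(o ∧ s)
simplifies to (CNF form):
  True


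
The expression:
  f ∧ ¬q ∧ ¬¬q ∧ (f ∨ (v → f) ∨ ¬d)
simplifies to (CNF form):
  False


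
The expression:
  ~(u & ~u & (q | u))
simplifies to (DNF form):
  True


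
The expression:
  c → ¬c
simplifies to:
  ¬c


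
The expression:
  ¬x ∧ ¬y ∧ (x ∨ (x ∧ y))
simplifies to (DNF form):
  False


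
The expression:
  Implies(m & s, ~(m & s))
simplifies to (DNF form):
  ~m | ~s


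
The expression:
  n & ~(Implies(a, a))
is never true.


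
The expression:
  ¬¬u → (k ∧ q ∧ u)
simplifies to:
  (k ∧ q) ∨ ¬u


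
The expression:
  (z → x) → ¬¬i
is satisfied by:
  {i: True, z: True, x: False}
  {i: True, z: False, x: False}
  {i: True, x: True, z: True}
  {i: True, x: True, z: False}
  {z: True, x: False, i: False}


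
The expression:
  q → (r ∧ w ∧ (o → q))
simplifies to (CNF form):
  (r ∨ ¬q) ∧ (w ∨ ¬q)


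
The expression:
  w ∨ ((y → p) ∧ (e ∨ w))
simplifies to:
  w ∨ (e ∧ p) ∨ (e ∧ ¬y)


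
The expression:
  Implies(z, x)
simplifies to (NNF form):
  x | ~z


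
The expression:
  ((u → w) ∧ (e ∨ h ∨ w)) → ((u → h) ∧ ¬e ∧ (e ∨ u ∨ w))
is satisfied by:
  {u: True, e: False, w: False, h: False}
  {h: True, u: True, e: False, w: False}
  {h: False, u: False, e: False, w: False}
  {w: True, h: True, u: True, e: False}
  {w: True, h: False, u: False, e: False}
  {w: True, h: True, u: False, e: False}
  {e: True, u: True, w: False, h: False}
  {h: True, e: True, u: True, w: False}


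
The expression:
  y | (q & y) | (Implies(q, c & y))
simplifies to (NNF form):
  y | ~q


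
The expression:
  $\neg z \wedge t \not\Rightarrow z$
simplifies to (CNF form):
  $t \wedge \neg z$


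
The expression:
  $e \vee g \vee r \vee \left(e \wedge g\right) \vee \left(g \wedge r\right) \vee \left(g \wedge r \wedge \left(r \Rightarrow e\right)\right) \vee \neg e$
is always true.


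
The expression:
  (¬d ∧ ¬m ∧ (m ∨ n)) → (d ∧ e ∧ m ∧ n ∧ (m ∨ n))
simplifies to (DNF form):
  d ∨ m ∨ ¬n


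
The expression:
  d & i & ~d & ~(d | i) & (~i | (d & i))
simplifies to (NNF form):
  False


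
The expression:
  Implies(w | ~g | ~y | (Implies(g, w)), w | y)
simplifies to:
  w | y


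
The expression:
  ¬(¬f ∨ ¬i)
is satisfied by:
  {i: True, f: True}


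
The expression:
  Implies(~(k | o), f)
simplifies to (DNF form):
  f | k | o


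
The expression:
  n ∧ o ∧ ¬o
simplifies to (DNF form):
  False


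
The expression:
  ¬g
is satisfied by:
  {g: False}


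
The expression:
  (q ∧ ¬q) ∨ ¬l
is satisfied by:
  {l: False}


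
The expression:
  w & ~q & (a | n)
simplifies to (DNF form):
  (a & w & ~q) | (n & w & ~q)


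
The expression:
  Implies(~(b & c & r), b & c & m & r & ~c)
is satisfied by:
  {r: True, c: True, b: True}


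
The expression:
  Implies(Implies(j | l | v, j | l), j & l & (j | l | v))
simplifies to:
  (j | v) & (j | ~l) & (l | ~j)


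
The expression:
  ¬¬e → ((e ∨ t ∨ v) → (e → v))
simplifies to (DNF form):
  v ∨ ¬e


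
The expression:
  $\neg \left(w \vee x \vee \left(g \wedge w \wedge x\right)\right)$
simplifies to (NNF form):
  $\neg w \wedge \neg x$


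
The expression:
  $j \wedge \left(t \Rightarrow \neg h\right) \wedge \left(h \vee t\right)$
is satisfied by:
  {j: True, t: True, h: False}
  {j: True, h: True, t: False}


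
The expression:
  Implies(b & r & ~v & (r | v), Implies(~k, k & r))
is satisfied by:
  {k: True, v: True, b: False, r: False}
  {k: True, v: False, b: False, r: False}
  {v: True, r: False, k: False, b: False}
  {r: False, v: False, k: False, b: False}
  {r: True, k: True, v: True, b: False}
  {r: True, k: True, v: False, b: False}
  {r: True, v: True, k: False, b: False}
  {r: True, v: False, k: False, b: False}
  {b: True, k: True, v: True, r: False}
  {b: True, k: True, v: False, r: False}
  {b: True, v: True, k: False, r: False}
  {b: True, v: False, k: False, r: False}
  {r: True, b: True, k: True, v: True}
  {r: True, b: True, k: True, v: False}
  {r: True, b: True, v: True, k: False}


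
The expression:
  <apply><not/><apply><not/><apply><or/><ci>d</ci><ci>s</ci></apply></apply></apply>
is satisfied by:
  {d: True, s: True}
  {d: True, s: False}
  {s: True, d: False}


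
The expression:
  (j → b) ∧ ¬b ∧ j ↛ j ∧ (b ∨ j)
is never true.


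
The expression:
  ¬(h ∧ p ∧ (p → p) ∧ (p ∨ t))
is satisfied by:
  {p: False, h: False}
  {h: True, p: False}
  {p: True, h: False}


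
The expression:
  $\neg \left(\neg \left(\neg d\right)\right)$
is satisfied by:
  {d: False}


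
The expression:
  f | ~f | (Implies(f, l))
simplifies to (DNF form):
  True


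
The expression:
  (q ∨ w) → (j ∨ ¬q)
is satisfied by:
  {j: True, q: False}
  {q: False, j: False}
  {q: True, j: True}


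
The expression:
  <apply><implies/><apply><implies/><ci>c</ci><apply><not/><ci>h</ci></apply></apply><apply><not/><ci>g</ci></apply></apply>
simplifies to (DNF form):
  <apply><or/><apply><not/><ci>g</ci></apply><apply><and/><ci>c</ci><ci>h</ci></apply></apply>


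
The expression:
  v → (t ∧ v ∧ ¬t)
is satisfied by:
  {v: False}


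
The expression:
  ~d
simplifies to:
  ~d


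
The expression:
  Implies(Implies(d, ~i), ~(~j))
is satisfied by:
  {d: True, j: True, i: True}
  {d: True, j: True, i: False}
  {j: True, i: True, d: False}
  {j: True, i: False, d: False}
  {d: True, i: True, j: False}


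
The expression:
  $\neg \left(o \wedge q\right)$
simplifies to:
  $\neg o \vee \neg q$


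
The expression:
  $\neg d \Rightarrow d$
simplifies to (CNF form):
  $d$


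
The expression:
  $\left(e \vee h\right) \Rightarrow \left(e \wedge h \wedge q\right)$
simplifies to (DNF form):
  $\left(h \wedge \neg h\right) \vee \left(\neg e \wedge \neg h\right) \vee \left(e \wedge h \wedge q\right) \vee \left(e \wedge h \wedge \neg h\right) \vee \left(e \wedge q \wedge \neg e\right) \vee \left(e \wedge \neg e \wedge \neg h\right) \vee \left(h \wedge q \wedge \neg h\right) \vee \left(q \wedge \neg e \wedge \neg h\right)$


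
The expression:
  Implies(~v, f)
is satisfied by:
  {v: True, f: True}
  {v: True, f: False}
  {f: True, v: False}


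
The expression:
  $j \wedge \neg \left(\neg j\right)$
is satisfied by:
  {j: True}


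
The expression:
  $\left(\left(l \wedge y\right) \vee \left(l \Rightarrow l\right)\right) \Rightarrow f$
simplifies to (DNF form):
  $f$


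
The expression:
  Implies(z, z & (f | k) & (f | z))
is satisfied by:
  {k: True, f: True, z: False}
  {k: True, f: False, z: False}
  {f: True, k: False, z: False}
  {k: False, f: False, z: False}
  {k: True, z: True, f: True}
  {k: True, z: True, f: False}
  {z: True, f: True, k: False}


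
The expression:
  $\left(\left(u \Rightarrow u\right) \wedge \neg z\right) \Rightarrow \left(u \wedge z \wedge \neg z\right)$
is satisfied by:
  {z: True}


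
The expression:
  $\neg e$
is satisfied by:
  {e: False}


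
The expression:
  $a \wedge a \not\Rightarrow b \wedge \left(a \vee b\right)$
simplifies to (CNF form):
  $a \wedge \neg b$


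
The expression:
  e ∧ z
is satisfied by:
  {z: True, e: True}


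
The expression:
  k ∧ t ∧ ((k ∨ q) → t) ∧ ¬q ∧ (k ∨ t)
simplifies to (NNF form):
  k ∧ t ∧ ¬q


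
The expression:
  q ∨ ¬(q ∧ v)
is always true.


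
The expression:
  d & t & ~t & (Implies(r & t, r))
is never true.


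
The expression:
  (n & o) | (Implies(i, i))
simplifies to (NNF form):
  True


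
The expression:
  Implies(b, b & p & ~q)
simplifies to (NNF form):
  ~b | (p & ~q)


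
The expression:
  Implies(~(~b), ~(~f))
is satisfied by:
  {f: True, b: False}
  {b: False, f: False}
  {b: True, f: True}


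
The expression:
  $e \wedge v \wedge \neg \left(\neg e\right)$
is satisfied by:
  {e: True, v: True}


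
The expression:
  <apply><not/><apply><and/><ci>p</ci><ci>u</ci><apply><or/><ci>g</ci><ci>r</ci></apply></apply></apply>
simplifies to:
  <apply><or/><apply><not/><ci>p</ci></apply><apply><not/><ci>u</ci></apply><apply><and/><apply><not/><ci>g</ci></apply><apply><not/><ci>r</ci></apply></apply></apply>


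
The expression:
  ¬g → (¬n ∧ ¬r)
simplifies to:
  g ∨ (¬n ∧ ¬r)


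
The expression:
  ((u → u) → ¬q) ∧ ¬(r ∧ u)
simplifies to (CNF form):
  ¬q ∧ (¬r ∨ ¬u)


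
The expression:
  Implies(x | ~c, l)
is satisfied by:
  {l: True, c: True, x: False}
  {l: True, c: False, x: False}
  {x: True, l: True, c: True}
  {x: True, l: True, c: False}
  {c: True, x: False, l: False}


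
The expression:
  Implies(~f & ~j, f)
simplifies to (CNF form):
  f | j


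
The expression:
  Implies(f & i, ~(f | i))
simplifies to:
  ~f | ~i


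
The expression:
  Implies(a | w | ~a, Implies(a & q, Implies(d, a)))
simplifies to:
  True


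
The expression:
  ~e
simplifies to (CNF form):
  ~e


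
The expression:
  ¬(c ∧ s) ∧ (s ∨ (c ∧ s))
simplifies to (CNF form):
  s ∧ ¬c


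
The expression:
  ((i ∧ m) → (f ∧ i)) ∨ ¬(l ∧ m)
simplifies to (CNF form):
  f ∨ ¬i ∨ ¬l ∨ ¬m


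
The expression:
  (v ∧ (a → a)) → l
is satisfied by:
  {l: True, v: False}
  {v: False, l: False}
  {v: True, l: True}


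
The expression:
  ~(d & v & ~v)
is always true.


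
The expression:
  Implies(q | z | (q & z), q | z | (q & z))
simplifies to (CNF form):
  True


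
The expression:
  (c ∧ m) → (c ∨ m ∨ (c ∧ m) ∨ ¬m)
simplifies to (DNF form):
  True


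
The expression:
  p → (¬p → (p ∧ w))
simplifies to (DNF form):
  True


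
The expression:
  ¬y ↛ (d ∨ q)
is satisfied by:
  {q: False, y: False, d: False}


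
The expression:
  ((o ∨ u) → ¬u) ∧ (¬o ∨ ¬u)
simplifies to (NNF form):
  ¬u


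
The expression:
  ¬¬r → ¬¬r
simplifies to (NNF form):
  True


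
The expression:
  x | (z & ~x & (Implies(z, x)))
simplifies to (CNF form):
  x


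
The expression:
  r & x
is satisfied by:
  {r: True, x: True}


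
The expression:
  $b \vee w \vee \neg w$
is always true.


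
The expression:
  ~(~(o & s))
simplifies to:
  o & s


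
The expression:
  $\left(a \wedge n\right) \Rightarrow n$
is always true.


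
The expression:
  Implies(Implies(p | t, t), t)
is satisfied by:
  {t: True, p: True}
  {t: True, p: False}
  {p: True, t: False}


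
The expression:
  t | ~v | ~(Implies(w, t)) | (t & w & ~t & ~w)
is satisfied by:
  {w: True, t: True, v: False}
  {w: True, v: False, t: False}
  {t: True, v: False, w: False}
  {t: False, v: False, w: False}
  {w: True, t: True, v: True}
  {w: True, v: True, t: False}
  {t: True, v: True, w: False}


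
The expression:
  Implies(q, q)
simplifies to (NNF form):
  True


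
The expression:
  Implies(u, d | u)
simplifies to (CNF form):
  True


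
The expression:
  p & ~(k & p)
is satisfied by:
  {p: True, k: False}


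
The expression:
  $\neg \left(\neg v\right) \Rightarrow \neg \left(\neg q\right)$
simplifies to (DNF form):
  $q \vee \neg v$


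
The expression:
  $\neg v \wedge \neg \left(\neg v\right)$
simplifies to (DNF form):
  $\text{False}$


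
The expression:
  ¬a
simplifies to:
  ¬a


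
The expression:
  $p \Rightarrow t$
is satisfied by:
  {t: True, p: False}
  {p: False, t: False}
  {p: True, t: True}


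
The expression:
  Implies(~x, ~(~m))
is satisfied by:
  {x: True, m: True}
  {x: True, m: False}
  {m: True, x: False}


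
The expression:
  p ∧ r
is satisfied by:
  {r: True, p: True}


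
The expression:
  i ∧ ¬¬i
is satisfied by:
  {i: True}


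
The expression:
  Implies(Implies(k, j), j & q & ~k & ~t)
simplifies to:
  (j | k) & (k | q) & (k | ~t) & (~j | ~k)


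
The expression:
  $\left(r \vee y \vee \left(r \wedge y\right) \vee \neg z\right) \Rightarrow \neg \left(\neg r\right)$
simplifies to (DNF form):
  $r \vee \left(z \wedge \neg y\right)$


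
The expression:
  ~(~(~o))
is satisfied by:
  {o: False}


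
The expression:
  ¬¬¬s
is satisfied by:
  {s: False}


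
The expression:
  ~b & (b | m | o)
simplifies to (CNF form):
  ~b & (m | o)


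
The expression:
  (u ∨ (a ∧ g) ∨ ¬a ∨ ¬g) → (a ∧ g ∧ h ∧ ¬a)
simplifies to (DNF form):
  False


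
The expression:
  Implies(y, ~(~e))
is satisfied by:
  {e: True, y: False}
  {y: False, e: False}
  {y: True, e: True}


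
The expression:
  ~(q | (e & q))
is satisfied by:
  {q: False}


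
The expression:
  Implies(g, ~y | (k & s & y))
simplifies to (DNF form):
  ~g | ~y | (k & s)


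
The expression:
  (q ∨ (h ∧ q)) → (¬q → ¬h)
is always true.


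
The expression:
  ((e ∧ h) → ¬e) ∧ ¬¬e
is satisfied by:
  {e: True, h: False}


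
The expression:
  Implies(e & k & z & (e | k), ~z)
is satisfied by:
  {k: False, z: False, e: False}
  {e: True, k: False, z: False}
  {z: True, k: False, e: False}
  {e: True, z: True, k: False}
  {k: True, e: False, z: False}
  {e: True, k: True, z: False}
  {z: True, k: True, e: False}


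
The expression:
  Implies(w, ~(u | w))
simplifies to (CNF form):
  ~w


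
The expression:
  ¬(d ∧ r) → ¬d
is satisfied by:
  {r: True, d: False}
  {d: False, r: False}
  {d: True, r: True}


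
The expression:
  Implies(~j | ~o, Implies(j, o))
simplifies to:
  o | ~j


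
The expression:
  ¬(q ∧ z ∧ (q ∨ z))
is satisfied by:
  {q: False, z: False}
  {z: True, q: False}
  {q: True, z: False}


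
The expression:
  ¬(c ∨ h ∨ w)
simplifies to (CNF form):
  ¬c ∧ ¬h ∧ ¬w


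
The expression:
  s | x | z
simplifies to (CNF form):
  s | x | z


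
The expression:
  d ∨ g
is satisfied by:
  {d: True, g: True}
  {d: True, g: False}
  {g: True, d: False}


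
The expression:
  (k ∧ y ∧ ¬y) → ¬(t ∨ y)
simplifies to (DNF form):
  True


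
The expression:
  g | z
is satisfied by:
  {z: True, g: True}
  {z: True, g: False}
  {g: True, z: False}


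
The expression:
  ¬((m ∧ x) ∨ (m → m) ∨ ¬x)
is never true.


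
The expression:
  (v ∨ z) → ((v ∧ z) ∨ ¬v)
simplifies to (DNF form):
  z ∨ ¬v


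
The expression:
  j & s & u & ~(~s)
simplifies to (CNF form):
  j & s & u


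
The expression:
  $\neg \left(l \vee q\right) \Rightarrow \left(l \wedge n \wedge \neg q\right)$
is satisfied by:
  {q: True, l: True}
  {q: True, l: False}
  {l: True, q: False}


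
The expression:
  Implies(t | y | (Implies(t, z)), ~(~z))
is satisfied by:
  {z: True}


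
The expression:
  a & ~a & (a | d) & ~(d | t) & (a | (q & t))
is never true.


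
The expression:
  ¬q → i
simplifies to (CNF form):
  i ∨ q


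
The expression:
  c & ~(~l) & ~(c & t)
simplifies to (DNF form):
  c & l & ~t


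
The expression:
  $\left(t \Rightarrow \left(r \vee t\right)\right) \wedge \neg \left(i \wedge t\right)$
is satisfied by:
  {t: False, i: False}
  {i: True, t: False}
  {t: True, i: False}


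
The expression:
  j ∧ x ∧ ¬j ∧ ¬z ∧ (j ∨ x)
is never true.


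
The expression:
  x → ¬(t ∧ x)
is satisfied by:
  {t: False, x: False}
  {x: True, t: False}
  {t: True, x: False}


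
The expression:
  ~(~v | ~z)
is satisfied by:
  {z: True, v: True}


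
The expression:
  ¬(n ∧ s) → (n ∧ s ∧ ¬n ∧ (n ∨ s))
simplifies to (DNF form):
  n ∧ s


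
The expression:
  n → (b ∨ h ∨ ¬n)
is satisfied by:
  {b: True, h: True, n: False}
  {b: True, h: False, n: False}
  {h: True, b: False, n: False}
  {b: False, h: False, n: False}
  {b: True, n: True, h: True}
  {b: True, n: True, h: False}
  {n: True, h: True, b: False}


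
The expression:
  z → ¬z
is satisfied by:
  {z: False}


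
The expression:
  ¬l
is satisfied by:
  {l: False}


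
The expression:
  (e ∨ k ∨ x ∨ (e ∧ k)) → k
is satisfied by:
  {k: True, e: False, x: False}
  {x: True, k: True, e: False}
  {k: True, e: True, x: False}
  {x: True, k: True, e: True}
  {x: False, e: False, k: False}


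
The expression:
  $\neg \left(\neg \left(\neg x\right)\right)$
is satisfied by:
  {x: False}


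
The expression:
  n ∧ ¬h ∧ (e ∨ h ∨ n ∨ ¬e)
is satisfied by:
  {n: True, h: False}


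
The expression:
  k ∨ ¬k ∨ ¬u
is always true.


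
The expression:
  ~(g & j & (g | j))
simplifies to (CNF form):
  ~g | ~j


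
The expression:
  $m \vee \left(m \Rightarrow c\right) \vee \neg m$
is always true.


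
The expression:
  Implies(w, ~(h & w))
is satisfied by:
  {w: False, h: False}
  {h: True, w: False}
  {w: True, h: False}


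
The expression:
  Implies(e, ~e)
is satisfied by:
  {e: False}


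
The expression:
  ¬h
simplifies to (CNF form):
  ¬h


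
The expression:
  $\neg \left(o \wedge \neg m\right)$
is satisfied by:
  {m: True, o: False}
  {o: False, m: False}
  {o: True, m: True}


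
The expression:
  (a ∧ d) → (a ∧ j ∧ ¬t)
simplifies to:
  (j ∧ ¬t) ∨ ¬a ∨ ¬d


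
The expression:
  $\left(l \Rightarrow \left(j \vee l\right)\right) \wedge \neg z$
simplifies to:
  $\neg z$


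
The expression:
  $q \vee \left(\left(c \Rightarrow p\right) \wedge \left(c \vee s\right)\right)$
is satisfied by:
  {q: True, s: True, p: True, c: False}
  {q: True, s: True, p: False, c: False}
  {q: True, p: True, s: False, c: False}
  {q: True, p: False, s: False, c: False}
  {q: True, c: True, s: True, p: True}
  {q: True, c: True, s: True, p: False}
  {q: True, c: True, s: False, p: True}
  {q: True, c: True, s: False, p: False}
  {s: True, p: True, q: False, c: False}
  {s: True, q: False, p: False, c: False}
  {c: True, s: True, p: True, q: False}
  {c: True, p: True, q: False, s: False}


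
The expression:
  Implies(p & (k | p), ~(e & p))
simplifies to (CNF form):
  ~e | ~p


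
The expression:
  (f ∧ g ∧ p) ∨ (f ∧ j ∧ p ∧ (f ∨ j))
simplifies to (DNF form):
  (f ∧ g ∧ p) ∨ (f ∧ j ∧ p)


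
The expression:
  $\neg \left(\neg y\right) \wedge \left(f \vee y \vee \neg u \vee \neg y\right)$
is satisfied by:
  {y: True}


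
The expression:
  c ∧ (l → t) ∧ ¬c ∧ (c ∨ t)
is never true.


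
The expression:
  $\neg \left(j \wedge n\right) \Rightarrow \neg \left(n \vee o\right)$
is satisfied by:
  {j: True, o: False, n: False}
  {j: False, o: False, n: False}
  {n: True, j: True, o: False}
  {o: True, n: True, j: True}


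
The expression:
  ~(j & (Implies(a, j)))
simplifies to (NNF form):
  ~j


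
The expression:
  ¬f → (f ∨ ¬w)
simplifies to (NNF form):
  f ∨ ¬w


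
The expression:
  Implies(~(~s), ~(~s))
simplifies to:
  True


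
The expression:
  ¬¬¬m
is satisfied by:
  {m: False}


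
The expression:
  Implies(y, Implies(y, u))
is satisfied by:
  {u: True, y: False}
  {y: False, u: False}
  {y: True, u: True}


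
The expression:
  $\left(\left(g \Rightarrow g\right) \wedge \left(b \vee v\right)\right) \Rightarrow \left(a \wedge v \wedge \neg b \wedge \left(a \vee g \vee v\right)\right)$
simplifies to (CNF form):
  $\neg b \wedge \left(a \vee \neg v\right)$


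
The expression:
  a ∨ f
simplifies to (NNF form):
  a ∨ f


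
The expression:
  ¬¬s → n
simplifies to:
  n ∨ ¬s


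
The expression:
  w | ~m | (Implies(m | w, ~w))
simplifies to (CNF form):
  True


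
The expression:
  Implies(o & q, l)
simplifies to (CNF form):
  l | ~o | ~q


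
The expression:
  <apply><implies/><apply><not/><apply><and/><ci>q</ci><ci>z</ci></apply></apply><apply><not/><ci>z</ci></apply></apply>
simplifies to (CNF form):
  <apply><or/><ci>q</ci><apply><not/><ci>z</ci></apply></apply>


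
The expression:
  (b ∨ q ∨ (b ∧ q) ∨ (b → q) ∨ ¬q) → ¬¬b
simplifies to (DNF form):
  b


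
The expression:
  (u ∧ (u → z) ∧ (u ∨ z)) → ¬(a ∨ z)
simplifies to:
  ¬u ∨ ¬z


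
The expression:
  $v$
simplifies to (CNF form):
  $v$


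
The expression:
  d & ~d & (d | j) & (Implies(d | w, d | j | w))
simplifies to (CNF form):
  False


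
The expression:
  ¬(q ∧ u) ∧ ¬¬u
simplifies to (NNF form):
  u ∧ ¬q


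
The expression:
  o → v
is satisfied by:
  {v: True, o: False}
  {o: False, v: False}
  {o: True, v: True}


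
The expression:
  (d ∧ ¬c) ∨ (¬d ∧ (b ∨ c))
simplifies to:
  (b ∧ ¬c) ∨ (c ∧ ¬d) ∨ (d ∧ ¬c)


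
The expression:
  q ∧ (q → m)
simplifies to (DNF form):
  m ∧ q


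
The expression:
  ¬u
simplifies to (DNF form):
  ¬u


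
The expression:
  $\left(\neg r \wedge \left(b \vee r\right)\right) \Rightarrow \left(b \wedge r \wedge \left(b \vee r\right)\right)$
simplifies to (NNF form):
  $r \vee \neg b$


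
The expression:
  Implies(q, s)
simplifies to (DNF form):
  s | ~q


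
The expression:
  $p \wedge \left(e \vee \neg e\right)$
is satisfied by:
  {p: True}


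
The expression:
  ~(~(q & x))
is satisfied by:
  {x: True, q: True}


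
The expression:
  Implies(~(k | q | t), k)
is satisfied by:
  {t: True, k: True, q: True}
  {t: True, k: True, q: False}
  {t: True, q: True, k: False}
  {t: True, q: False, k: False}
  {k: True, q: True, t: False}
  {k: True, q: False, t: False}
  {q: True, k: False, t: False}


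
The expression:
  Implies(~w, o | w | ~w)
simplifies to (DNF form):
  True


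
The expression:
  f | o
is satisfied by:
  {o: True, f: True}
  {o: True, f: False}
  {f: True, o: False}


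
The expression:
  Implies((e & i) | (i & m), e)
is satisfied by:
  {e: True, m: False, i: False}
  {m: False, i: False, e: False}
  {i: True, e: True, m: False}
  {i: True, m: False, e: False}
  {e: True, m: True, i: False}
  {m: True, e: False, i: False}
  {i: True, m: True, e: True}


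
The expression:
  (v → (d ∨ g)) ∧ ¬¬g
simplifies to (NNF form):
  g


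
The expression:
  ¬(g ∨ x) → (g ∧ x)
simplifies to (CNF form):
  g ∨ x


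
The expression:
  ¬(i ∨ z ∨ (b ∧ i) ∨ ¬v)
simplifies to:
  v ∧ ¬i ∧ ¬z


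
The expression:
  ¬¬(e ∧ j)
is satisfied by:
  {j: True, e: True}


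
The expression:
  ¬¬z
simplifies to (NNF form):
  z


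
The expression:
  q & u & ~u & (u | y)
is never true.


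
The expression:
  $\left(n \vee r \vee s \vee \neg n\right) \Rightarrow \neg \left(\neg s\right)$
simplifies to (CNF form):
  $s$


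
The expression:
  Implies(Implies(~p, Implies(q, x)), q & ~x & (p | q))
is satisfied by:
  {q: True, x: False}


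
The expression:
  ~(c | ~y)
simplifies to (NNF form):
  y & ~c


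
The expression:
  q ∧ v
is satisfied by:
  {q: True, v: True}


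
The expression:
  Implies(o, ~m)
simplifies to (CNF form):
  ~m | ~o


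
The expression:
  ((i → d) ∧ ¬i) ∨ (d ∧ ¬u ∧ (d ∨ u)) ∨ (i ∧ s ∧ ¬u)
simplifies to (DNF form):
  (d ∧ ¬u) ∨ (s ∧ ¬u) ∨ ¬i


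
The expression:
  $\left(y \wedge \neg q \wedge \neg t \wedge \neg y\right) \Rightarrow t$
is always true.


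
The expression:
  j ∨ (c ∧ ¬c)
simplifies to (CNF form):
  j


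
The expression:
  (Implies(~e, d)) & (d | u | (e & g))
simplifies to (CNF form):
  (d | e) & (d | e | g) & (d | e | u) & (d | g | u)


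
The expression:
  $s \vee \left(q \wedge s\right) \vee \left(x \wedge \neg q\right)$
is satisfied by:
  {s: True, x: True, q: False}
  {s: True, x: False, q: False}
  {q: True, s: True, x: True}
  {q: True, s: True, x: False}
  {x: True, q: False, s: False}


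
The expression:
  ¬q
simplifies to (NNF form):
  ¬q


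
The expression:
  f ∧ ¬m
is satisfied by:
  {f: True, m: False}


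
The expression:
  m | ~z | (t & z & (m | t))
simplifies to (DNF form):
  m | t | ~z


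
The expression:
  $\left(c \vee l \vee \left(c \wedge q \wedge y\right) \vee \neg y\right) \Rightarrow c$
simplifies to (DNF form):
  $c \vee \left(y \wedge \neg l\right)$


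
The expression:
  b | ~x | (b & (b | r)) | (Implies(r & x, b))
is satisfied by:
  {b: True, x: False, r: False}
  {x: False, r: False, b: False}
  {r: True, b: True, x: False}
  {r: True, x: False, b: False}
  {b: True, x: True, r: False}
  {x: True, b: False, r: False}
  {r: True, x: True, b: True}


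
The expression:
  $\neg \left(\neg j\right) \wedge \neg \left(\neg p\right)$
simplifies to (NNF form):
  $j \wedge p$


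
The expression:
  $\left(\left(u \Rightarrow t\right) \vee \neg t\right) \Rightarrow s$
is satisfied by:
  {s: True}


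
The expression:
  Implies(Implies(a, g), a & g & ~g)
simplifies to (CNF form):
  a & ~g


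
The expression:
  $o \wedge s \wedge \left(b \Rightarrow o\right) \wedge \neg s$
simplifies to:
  $\text{False}$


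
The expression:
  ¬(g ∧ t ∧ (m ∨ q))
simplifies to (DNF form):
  (¬m ∧ ¬q) ∨ ¬g ∨ ¬t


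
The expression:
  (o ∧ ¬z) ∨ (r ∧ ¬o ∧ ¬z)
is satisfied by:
  {r: True, o: True, z: False}
  {r: True, o: False, z: False}
  {o: True, r: False, z: False}


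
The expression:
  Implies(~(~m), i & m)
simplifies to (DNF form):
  i | ~m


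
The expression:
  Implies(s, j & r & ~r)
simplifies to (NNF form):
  ~s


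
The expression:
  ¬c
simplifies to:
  ¬c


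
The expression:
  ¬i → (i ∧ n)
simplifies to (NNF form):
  i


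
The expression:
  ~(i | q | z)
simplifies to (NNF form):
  ~i & ~q & ~z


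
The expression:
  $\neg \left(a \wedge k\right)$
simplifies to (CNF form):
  $\neg a \vee \neg k$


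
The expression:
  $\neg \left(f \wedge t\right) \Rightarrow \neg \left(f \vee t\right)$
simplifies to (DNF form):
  $\left(f \wedge t\right) \vee \left(\neg f \wedge \neg t\right)$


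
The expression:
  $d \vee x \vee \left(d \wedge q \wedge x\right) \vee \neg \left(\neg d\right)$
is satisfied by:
  {x: True, d: True}
  {x: True, d: False}
  {d: True, x: False}


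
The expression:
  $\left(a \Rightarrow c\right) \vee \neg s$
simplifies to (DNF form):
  $c \vee \neg a \vee \neg s$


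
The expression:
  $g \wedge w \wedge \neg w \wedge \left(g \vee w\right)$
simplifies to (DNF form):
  $\text{False}$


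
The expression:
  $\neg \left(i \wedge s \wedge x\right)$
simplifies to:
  $\neg i \vee \neg s \vee \neg x$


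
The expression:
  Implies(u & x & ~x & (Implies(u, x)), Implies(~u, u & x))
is always true.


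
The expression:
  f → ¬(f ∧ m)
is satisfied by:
  {m: False, f: False}
  {f: True, m: False}
  {m: True, f: False}


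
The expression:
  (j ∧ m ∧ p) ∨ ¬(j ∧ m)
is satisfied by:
  {p: True, m: False, j: False}
  {m: False, j: False, p: False}
  {j: True, p: True, m: False}
  {j: True, m: False, p: False}
  {p: True, m: True, j: False}
  {m: True, p: False, j: False}
  {j: True, m: True, p: True}


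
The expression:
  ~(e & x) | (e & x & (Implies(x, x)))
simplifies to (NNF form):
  True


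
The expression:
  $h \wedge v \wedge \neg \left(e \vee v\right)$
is never true.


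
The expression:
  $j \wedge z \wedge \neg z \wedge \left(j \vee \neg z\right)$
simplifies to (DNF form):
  $\text{False}$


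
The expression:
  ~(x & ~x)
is always true.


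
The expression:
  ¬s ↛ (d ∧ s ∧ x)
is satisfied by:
  {s: False}


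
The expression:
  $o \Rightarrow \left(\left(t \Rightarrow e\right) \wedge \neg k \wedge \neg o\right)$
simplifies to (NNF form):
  $\neg o$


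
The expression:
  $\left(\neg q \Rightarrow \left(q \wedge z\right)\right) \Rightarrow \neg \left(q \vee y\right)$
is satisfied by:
  {q: False}


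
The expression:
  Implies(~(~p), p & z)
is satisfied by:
  {z: True, p: False}
  {p: False, z: False}
  {p: True, z: True}


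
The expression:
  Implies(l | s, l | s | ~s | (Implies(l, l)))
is always true.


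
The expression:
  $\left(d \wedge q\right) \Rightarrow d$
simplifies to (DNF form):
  $\text{True}$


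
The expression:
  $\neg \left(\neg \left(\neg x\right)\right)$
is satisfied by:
  {x: False}


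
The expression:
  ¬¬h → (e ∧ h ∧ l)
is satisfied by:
  {l: True, e: True, h: False}
  {l: True, e: False, h: False}
  {e: True, l: False, h: False}
  {l: False, e: False, h: False}
  {l: True, h: True, e: True}


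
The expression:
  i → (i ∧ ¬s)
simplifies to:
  ¬i ∨ ¬s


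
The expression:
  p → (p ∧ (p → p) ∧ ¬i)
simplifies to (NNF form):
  ¬i ∨ ¬p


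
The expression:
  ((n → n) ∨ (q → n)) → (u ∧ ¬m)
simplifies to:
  u ∧ ¬m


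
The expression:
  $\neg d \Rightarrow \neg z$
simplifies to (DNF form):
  $d \vee \neg z$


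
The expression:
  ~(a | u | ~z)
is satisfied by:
  {z: True, u: False, a: False}


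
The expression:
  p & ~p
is never true.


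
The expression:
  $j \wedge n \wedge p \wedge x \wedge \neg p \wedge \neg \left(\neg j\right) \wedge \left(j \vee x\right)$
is never true.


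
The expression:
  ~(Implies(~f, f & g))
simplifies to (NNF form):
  ~f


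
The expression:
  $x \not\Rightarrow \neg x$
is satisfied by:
  {x: True}


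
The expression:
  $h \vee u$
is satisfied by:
  {u: True, h: True}
  {u: True, h: False}
  {h: True, u: False}


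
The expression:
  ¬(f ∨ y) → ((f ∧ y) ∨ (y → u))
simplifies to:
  True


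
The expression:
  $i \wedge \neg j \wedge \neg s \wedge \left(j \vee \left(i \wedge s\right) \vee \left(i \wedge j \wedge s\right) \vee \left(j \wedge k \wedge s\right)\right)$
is never true.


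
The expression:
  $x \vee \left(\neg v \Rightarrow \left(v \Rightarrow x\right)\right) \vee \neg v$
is always true.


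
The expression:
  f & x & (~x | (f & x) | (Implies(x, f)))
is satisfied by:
  {x: True, f: True}


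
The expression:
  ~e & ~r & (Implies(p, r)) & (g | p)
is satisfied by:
  {g: True, e: False, p: False, r: False}


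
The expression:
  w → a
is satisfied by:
  {a: True, w: False}
  {w: False, a: False}
  {w: True, a: True}


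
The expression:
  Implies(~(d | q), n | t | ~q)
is always true.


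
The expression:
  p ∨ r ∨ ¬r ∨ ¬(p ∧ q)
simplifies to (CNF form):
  True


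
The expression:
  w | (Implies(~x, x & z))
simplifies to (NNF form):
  w | x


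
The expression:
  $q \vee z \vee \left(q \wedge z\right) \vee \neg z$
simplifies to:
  $\text{True}$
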